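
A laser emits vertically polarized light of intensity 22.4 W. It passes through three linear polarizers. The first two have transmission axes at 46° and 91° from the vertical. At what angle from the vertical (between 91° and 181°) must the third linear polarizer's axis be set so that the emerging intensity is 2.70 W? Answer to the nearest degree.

θ ≈ 136°

I₁ = I₀ cos²(46° − 0°) = I₀ cos²(46°) = 0.4826 I₀.
I₂ = I₁ cos²(91° − 46°) = 0.4826 I₀ · cos²(45°) = 0.2413 I₀.
Target fraction: 2.70 / 22.4 W = 0.1205 of I₀.
Need I₃/I₀ = 0.1205, so cos²(θ − 91°) = 0.1205 / 0.2413 = 0.4996.
θ − 91° = arccos(√0.4996) = 45.0°, giving θ ≈ 91 + 45.0 = 136.0°.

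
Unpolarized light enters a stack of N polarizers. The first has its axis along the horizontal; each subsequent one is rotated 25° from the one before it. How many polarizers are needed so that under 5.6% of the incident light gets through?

First polarizer halves the unpolarized light: factor 1/2.
Each further stage multiplies by cos²(25°) = 0.8214.
After N polarizers: T = 0.5·0.8214^(N−1). Require T < 0.056 ⇒ N−1 > ln(0.056/0.5)/ln(0.8214) = 11.13, so N−1 ≥ 12 and N = 13.
Check: N=13 gives T = 0.04716 < 0.056; N=12 gives T = 0.05742.

N = 13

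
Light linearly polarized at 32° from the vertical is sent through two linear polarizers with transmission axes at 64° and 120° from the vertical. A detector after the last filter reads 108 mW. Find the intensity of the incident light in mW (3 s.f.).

I₁ = I₀ cos²(64° − 32°) = I₀ cos²(32°) = 0.7192 I₀.
I₂ = I₁ cos²(120° − 64°) = 0.7192 I₀ · cos²(56°) = 0.2249 I₀.
So 108 mW = 0.2249 I₀, giving I₀ = 108/0.2249 = 480.2 mW.

I₀ ≈ 480 mW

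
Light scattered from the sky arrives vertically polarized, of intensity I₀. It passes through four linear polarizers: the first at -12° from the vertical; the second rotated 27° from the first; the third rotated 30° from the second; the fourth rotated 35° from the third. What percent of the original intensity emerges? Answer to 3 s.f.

≈ 38.2%

I₁ = I₀ cos²(-12° − 0°) = I₀ cos²(12°) = 0.9568 I₀.
I₂ = I₁ cos²(27°) = 0.9568 · 0.7939 I₀ = 0.7596 I₀.
I₃ = I₂ cos²(30°) = 0.7596 · 0.75 I₀ = 0.5697 I₀.
I₄ = I₃ cos²(35°) = 0.5697 · 0.671 I₀ = 0.3823 I₀.
That is 38.23% of the incident intensity.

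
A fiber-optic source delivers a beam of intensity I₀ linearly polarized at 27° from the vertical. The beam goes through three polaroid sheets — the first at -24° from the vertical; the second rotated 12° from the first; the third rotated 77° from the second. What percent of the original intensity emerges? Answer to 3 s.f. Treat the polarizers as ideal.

By Malus's law, I₁ = I₀ cos²(-24° − 27°) = I₀ cos²(51°) = 0.396 I₀.
I₂ = I₁ cos²(12°) = 0.396 · 0.9568 I₀ = 0.3789 I₀.
I₃ = I₂ cos²(77°) = 0.3789 · 0.0506 I₀ = 0.01917 I₀.
That is 1.917% of the incident intensity.

≈ 1.92%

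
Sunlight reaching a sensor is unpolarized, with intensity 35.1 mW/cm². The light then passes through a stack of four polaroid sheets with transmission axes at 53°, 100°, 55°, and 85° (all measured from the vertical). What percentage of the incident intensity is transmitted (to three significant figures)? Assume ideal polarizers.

Unpolarized light through the first polarizer → I₁ = 35.1 mW/cm²/2 = 17.55 mW/cm², polarized at 53°.
I₂ = I₁ · cos²(47°) = 17.55 · 0.4651 = 8.163 mW/cm².
I₃ = I₂ · cos²(45°) = 8.163 · 0.5 = 4.081 mW/cm².
I₄ = I₃ · cos²(30°) = 4.081 · 0.75 = 3.061 mW/cm².
That is 8.721% of the incident intensity.

≈ 8.72%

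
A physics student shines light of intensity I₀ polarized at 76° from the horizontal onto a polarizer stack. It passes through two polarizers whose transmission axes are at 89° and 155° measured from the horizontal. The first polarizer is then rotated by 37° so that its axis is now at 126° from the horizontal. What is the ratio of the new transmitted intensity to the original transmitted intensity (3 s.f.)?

I_new/I_old ≈ 2.01

Before rotation:
By Malus's law, I₁ = I₀ cos²(89° − 76°) = I₀ cos²(13°) = 0.9494 I₀.
I₂ = I₁ cos²(155° − 89°) = 0.9494 I₀ · cos²(66°) = 0.1571 I₀.
After rotation:
I₁ = I₀ cos²(126° − 76°) = I₀ cos²(50°) = 0.4132 I₀.
I₂ = I₁ cos²(155° − 126°) = 0.4132 I₀ · cos²(29°) = 0.3161 I₀.
Ratio = 0.3161 / 0.1571 = 2.012.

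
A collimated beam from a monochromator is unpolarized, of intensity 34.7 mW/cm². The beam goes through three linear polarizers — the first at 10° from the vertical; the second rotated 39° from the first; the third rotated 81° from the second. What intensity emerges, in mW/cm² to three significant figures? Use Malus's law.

I ≈ 0.256 mW/cm²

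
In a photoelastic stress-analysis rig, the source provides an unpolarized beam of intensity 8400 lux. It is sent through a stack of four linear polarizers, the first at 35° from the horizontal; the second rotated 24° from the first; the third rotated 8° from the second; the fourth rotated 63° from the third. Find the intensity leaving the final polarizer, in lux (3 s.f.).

I ≈ 708 lux

Unpolarized light through the first polarizer → I₁ = 8400 lux/2 = 4200 lux, polarized at 35°.
I₂ = I₁ · cos²(24°) = 4200 · 0.8346 = 3505 lux.
I₃ = I₂ · cos²(8°) = 3505 · 0.9806 = 3437 lux.
I₄ = I₃ · cos²(63°) = 3437 · 0.2061 = 708.4 lux.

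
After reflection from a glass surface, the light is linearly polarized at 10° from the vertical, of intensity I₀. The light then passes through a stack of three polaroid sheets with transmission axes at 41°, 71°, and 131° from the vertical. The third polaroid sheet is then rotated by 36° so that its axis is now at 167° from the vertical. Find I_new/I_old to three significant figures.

Before rotation:
By Malus's law, I₁ = I₀ cos²(41° − 10°) = I₀ cos²(31°) = 0.7347 I₀.
I₂ = I₁ cos²(71° − 41°) = 0.7347 I₀ · cos²(30°) = 0.5511 I₀.
I₃ = I₂ cos²(131° − 71°) = 0.5511 I₀ · cos²(60°) = 0.1378 I₀.
After rotation:
I₁ = I₀ cos²(41° − 10°) = I₀ cos²(31°) = 0.7347 I₀.
I₂ = I₁ cos²(71° − 41°) = 0.7347 I₀ · cos²(30°) = 0.5511 I₀.
Angle between axes 2 and 3: 84°. I₃ = 0.5511 I₀ · cos²(84°) = 0.006021 I₀.
Ratio = 0.006021 / 0.1378 = 0.0437.

I_new/I_old ≈ 0.0437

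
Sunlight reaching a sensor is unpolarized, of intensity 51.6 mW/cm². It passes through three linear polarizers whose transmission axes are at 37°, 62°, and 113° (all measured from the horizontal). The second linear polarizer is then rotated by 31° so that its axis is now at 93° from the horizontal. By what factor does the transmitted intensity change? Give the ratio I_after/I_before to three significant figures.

Before rotation:
Unpolarized light through the first polarizer → I₁ = ½ I₀, now polarized at 37°.
I₂ = I₁ cos²(62° − 37°) = 0.5 I₀ · cos²(25°) = 0.4107 I₀.
I₃ = I₂ cos²(113° − 62°) = 0.4107 I₀ · cos²(51°) = 0.1627 I₀.
After rotation:
Unpolarized light through the first polarizer → I₁ = ½ I₀, now polarized at 37°.
I₂ = I₁ cos²(93° − 37°) = 0.5 I₀ · cos²(56°) = 0.1563 I₀.
I₃ = I₂ cos²(113° − 93°) = 0.1563 I₀ · cos²(20°) = 0.1381 I₀.
Ratio = 0.1381 / 0.1627 = 0.8488.

I_new/I_old ≈ 0.849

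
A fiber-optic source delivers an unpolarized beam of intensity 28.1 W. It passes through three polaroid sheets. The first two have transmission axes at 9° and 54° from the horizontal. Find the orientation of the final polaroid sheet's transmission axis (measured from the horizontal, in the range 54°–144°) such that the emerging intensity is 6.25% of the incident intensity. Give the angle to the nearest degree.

Unpolarized light through the first polarizer → I₁ = ½ I₀, now polarized at 9°.
I₂ = I₁ cos²(54° − 9°) = 0.5 I₀ · cos²(45°) = 0.25 I₀.
Need I₃/I₀ = 0.0625, so cos²(θ − 54°) = 0.0625 / 0.25 = 0.25.
θ − 54° = arccos(√0.25) = 60.0°, giving θ ≈ 54 + 60.0 = 114.0°.

θ ≈ 114°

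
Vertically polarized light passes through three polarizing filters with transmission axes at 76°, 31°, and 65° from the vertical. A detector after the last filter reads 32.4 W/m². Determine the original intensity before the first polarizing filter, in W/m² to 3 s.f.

I₀ ≈ 1610 W/m²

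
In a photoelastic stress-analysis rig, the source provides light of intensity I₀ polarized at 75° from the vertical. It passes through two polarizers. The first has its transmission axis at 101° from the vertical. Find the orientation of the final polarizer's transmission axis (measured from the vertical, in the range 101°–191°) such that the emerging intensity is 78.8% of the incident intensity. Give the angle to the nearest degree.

I₁ = I₀ cos²(101° − 75°) = I₀ cos²(26°) = 0.8078 I₀.
Need I₂/I₀ = 0.788, so cos²(θ − 101°) = 0.788 / 0.8078 = 0.9755.
θ − 101° = arccos(√0.9755) = 9.0°, giving θ ≈ 101 + 9.0 = 110.0°.

θ ≈ 110°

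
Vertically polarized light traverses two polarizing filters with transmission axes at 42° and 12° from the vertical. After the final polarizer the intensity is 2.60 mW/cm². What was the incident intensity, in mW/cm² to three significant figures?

By Malus's law, I₁ = I₀ cos²(42° − 0°) = I₀ cos²(42°) = 0.5523 I₀.
I₂ = I₁ cos²(12° − 42°) = 0.5523 I₀ · cos²(30°) = 0.4142 I₀.
So 2.60 mW/cm² = 0.4142 I₀, giving I₀ = 2.60/0.4142 = 6.277 mW/cm².

I₀ ≈ 6.28 mW/cm²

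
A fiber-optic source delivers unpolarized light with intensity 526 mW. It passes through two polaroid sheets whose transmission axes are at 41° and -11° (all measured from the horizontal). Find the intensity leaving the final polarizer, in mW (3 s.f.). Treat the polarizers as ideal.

Unpolarized light through the first polarizer → I₁ = 526 mW/2 = 263 mW, polarized at 41°.
I₂ = I₁ · cos²(52°) = 263 · 0.379 = 99.69 mW.

I ≈ 99.7 mW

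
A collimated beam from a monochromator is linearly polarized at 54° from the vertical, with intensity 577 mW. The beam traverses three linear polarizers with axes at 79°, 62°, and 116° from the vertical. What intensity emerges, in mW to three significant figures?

I ≈ 150 mW

By Malus's law, I₁ = 577 mW · cos²(25°) = 473.9 mW.
I₂ = I₁ · cos²(17°) = 473.9 · 0.9145 = 433.4 mW.
I₃ = I₂ · cos²(54°) = 433.4 · 0.3455 = 149.7 mW.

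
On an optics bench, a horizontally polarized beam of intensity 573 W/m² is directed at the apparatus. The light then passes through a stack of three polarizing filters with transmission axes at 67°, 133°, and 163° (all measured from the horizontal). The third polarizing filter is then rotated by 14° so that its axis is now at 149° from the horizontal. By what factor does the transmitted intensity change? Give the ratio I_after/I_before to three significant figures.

I_new/I_old ≈ 1.23

Before rotation:
I₁ = I₀ cos²(67° − 0°) = I₀ cos²(67°) = 0.1527 I₀.
I₂ = I₁ cos²(133° − 67°) = 0.1527 I₀ · cos²(66°) = 0.02526 I₀.
I₃ = I₂ cos²(163° − 133°) = 0.02526 I₀ · cos²(30°) = 0.01894 I₀.
After rotation:
I₁ = I₀ cos²(67° − 0°) = I₀ cos²(67°) = 0.1527 I₀.
I₂ = I₁ cos²(133° − 67°) = 0.1527 I₀ · cos²(66°) = 0.02526 I₀.
I₃ = I₂ cos²(149° − 133°) = 0.02526 I₀ · cos²(16°) = 0.02334 I₀.
Ratio = 0.02334 / 0.01894 = 1.232.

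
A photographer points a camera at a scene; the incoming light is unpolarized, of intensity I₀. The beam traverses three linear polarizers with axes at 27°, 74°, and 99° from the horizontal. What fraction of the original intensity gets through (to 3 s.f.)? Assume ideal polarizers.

Unpolarized light through the first polarizer → I₁ = ½ I₀, now polarized at 27°.
I₂ = I₁ cos²(74° − 27°) = 0.5 I₀ · cos²(47°) = 0.2326 I₀.
I₃ = I₂ cos²(99° − 74°) = 0.2326 I₀ · cos²(25°) = 0.191 I₀.
Transmitted fraction = 0.191.

≈ 0.191 I₀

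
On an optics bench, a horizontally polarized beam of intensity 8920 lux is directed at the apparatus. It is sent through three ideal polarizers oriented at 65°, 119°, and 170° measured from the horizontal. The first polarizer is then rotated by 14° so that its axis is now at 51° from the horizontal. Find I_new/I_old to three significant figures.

I_new/I_old ≈ 0.901

Before rotation:
I₁ = I₀ cos²(65° − 0°) = I₀ cos²(65°) = 0.1786 I₀.
I₂ = I₁ cos²(119° − 65°) = 0.1786 I₀ · cos²(54°) = 0.06171 I₀.
I₃ = I₂ cos²(170° − 119°) = 0.06171 I₀ · cos²(51°) = 0.02444 I₀.
After rotation:
I₁ = I₀ cos²(51° − 0°) = I₀ cos²(51°) = 0.396 I₀.
I₂ = I₁ cos²(119° − 51°) = 0.396 I₀ · cos²(68°) = 0.05558 I₀.
I₃ = I₂ cos²(170° − 119°) = 0.05558 I₀ · cos²(51°) = 0.02201 I₀.
Ratio = 0.02201 / 0.02444 = 0.9007.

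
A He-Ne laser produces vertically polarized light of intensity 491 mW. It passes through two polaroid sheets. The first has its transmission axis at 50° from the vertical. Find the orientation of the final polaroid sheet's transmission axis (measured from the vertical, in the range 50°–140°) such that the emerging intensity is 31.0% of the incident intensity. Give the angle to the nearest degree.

θ ≈ 80°

By Malus's law, I₁ = I₀ cos²(50° − 0°) = I₀ cos²(50°) = 0.4132 I₀.
Need I₂/I₀ = 0.31, so cos²(θ − 50°) = 0.31 / 0.4132 = 0.7503.
θ − 50° = arccos(√0.7503) = 30.0°, giving θ ≈ 50 + 30.0 = 80.0°.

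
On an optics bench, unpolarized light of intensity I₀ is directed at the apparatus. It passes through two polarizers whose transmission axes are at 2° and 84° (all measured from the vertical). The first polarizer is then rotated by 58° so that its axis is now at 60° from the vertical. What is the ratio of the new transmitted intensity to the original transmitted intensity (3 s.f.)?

Before rotation:
Unpolarized light through the first polarizer → I₁ = ½ I₀, now polarized at 2°.
I₂ = I₁ cos²(84° − 2°) = 0.5 I₀ · cos²(82°) = 0.009685 I₀.
After rotation:
Unpolarized light through the first polarizer → I₁ = ½ I₀, now polarized at 60°.
I₂ = I₁ cos²(84° − 60°) = 0.5 I₀ · cos²(24°) = 0.4173 I₀.
Ratio = 0.4173 / 0.009685 = 43.09.

I_new/I_old ≈ 43.1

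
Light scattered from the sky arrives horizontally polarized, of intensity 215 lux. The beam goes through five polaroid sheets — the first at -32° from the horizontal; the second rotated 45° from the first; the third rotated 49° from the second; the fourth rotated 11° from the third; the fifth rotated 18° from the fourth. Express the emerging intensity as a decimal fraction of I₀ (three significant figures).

I/I₀ ≈ 0.135

I₁ = 215 lux · cos²(32°) = 154.6 lux.
I₂ = I₁ · cos²(45°) = 154.6 · 0.5 = 77.31 lux.
I₃ = I₂ · cos²(49°) = 77.31 · 0.4304 = 33.28 lux.
I₄ = I₃ · cos²(11°) = 33.28 · 0.9636 = 32.06 lux.
I₅ = I₄ · cos²(18°) = 32.06 · 0.9045 = 29 lux.
Transmitted fraction = 0.1349.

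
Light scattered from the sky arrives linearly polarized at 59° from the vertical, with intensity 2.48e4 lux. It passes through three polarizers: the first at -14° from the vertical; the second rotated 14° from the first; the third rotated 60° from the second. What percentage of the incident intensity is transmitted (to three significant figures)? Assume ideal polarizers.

By Malus's law, I₁ = 2.48e4 lux · cos²(73°) = 2120 lux.
I₂ = I₁ · cos²(14°) = 2120 · 0.9415 = 1996 lux.
I₃ = I₂ · cos²(60°) = 1996 · 0.25 = 499 lux.
That is 2.012% of the incident intensity.

≈ 2.01%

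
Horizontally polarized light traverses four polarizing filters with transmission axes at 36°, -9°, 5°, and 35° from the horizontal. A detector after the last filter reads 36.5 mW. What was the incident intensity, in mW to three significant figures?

I₀ ≈ 158 mW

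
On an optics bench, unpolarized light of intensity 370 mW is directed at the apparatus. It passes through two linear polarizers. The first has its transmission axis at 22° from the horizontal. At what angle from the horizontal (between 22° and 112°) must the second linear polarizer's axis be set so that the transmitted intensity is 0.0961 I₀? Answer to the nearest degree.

θ ≈ 86°

Unpolarized light through the first polarizer → I₁ = ½ I₀, now polarized at 22°.
Need I₂/I₀ = 0.0961, so cos²(θ − 22°) = 0.0961 / 0.5 = 0.1922.
θ − 22° = arccos(√0.1922) = 64.0°, giving θ ≈ 22 + 64.0 = 86.0°.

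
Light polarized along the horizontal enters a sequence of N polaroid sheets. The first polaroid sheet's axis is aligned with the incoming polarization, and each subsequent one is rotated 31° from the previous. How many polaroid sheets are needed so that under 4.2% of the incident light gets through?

First polarizer is aligned with the polarization: full transmission.
Each further stage multiplies by cos²(31°) = 0.7347.
After N polarizers: T = 0.7347^(N−1). Require T < 0.042 ⇒ N−1 > ln(0.042)/ln(0.7347) = 10.28, so N−1 ≥ 11 and N = 12.
Check: N=12 gives T = 0.03369 < 0.042; N=11 gives T = 0.04585.

N = 12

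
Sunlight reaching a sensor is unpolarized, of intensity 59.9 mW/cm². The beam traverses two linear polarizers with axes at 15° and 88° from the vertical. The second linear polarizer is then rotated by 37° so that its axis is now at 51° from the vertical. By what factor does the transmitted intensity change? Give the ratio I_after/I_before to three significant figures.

I_new/I_old ≈ 7.66

Before rotation:
Unpolarized light through the first polarizer → I₁ = ½ I₀, now polarized at 15°.
I₂ = I₁ cos²(88° − 15°) = 0.5 I₀ · cos²(73°) = 0.04274 I₀.
After rotation:
Unpolarized light through the first polarizer → I₁ = ½ I₀, now polarized at 15°.
I₂ = I₁ cos²(51° − 15°) = 0.5 I₀ · cos²(36°) = 0.3273 I₀.
Ratio = 0.3273 / 0.04274 = 7.657.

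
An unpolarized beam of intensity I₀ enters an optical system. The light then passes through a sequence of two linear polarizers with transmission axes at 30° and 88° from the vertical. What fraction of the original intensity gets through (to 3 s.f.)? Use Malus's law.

Unpolarized light through the first polarizer → I₁ = ½ I₀, now polarized at 30°.
I₂ = I₁ cos²(88° − 30°) = 0.5 I₀ · cos²(58°) = 0.1404 I₀.
Transmitted fraction = 0.1404.

≈ 0.140 I₀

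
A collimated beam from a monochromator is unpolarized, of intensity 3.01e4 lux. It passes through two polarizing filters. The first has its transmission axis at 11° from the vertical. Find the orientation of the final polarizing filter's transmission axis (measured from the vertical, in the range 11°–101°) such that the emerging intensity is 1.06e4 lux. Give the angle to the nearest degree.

Unpolarized light through the first polarizer → I₁ = ½ I₀, now polarized at 11°.
Target fraction: 1.06e4 / 3.01e4 lux = 0.3522 of I₀.
Need I₂/I₀ = 0.3522, so cos²(θ − 11°) = 0.3522 / 0.5 = 0.7043.
θ − 11° = arccos(√0.7043) = 32.9°, giving θ ≈ 11 + 32.9 = 43.9°.

θ ≈ 44°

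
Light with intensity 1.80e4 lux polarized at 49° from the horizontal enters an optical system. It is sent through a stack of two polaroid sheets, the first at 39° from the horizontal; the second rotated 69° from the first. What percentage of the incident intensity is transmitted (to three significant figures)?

By Malus's law, I₁ = 1.80e4 lux · cos²(10°) = 1.746e+04 lux.
I₂ = I₁ · cos²(69°) = 1.746e+04 · 0.1284 = 2242 lux.
That is 12.46% of the incident intensity.

≈ 12.5%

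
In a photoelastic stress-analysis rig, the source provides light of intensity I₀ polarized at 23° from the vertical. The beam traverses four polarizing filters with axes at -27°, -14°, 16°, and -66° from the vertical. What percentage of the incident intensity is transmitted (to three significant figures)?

I₁ = I₀ cos²(-27° − 23°) = I₀ cos²(50°) = 0.4132 I₀.
I₂ = I₁ cos²(-14° + 27°) = 0.4132 I₀ · cos²(13°) = 0.3923 I₀.
I₃ = I₂ cos²(16° + 14°) = 0.3923 I₀ · cos²(30°) = 0.2942 I₀.
I₄ = I₃ cos²(-66° − 16°) = 0.2942 I₀ · cos²(82°) = 0.005698 I₀.
That is 0.5698% of the incident intensity.

≈ 0.570%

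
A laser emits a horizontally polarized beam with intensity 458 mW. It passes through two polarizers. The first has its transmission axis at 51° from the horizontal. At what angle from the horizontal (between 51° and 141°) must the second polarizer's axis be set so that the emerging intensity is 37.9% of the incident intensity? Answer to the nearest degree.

θ ≈ 63°

I₁ = I₀ cos²(51° − 0°) = I₀ cos²(51°) = 0.396 I₀.
Need I₂/I₀ = 0.379, so cos²(θ − 51°) = 0.379 / 0.396 = 0.957.
θ − 51° = arccos(√0.957) = 12.0°, giving θ ≈ 51 + 12.0 = 63.0°.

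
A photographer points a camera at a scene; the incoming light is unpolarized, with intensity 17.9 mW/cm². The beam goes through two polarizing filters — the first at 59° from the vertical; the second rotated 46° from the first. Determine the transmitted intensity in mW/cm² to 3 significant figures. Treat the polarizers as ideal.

I ≈ 4.32 mW/cm²

Unpolarized light through the first polarizer → I₁ = 17.9 mW/cm²/2 = 8.95 mW/cm², polarized at 59°.
I₂ = I₁ · cos²(46°) = 8.95 · 0.4826 = 4.319 mW/cm².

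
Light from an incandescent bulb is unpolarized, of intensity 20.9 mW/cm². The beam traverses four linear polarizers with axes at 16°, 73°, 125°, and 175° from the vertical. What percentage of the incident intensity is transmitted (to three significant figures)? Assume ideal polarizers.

≈ 2.32%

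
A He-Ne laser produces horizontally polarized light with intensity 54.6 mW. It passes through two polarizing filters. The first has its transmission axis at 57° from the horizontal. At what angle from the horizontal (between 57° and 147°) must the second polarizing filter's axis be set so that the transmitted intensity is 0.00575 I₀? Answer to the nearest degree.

I₁ = I₀ cos²(57° − 0°) = I₀ cos²(57°) = 0.2966 I₀.
Need I₂/I₀ = 0.00575, so cos²(θ − 57°) = 0.00575 / 0.2966 = 0.01938.
θ − 57° = arccos(√0.01938) = 82.0°, giving θ ≈ 57 + 82.0 = 139.0°.

θ ≈ 139°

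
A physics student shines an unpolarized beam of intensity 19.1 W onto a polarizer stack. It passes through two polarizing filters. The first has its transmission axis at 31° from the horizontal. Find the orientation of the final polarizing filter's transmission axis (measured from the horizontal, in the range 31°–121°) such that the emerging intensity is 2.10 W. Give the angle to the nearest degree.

θ ≈ 93°

Unpolarized light through the first polarizer → I₁ = ½ I₀, now polarized at 31°.
Target fraction: 2.10 / 19.1 W = 0.1099 of I₀.
Need I₂/I₀ = 0.1099, so cos²(θ − 31°) = 0.1099 / 0.5 = 0.2199.
θ − 31° = arccos(√0.2199) = 62.0°, giving θ ≈ 31 + 62.0 = 93.0°.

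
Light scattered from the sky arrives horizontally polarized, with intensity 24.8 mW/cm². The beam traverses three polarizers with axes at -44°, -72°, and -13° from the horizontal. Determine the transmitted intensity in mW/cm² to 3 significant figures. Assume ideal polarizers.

By Malus's law, I₁ = 24.8 mW/cm² · cos²(44°) = 12.83 mW/cm².
I₂ = I₁ · cos²(28°) = 12.83 · 0.7796 = 10 mW/cm².
I₃ = I₂ · cos²(59°) = 10 · 0.2653 = 2.654 mW/cm².

I ≈ 2.65 mW/cm²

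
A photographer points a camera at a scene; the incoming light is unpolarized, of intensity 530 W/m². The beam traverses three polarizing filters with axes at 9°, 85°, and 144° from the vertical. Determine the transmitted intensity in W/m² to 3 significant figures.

I ≈ 4.11 W/m²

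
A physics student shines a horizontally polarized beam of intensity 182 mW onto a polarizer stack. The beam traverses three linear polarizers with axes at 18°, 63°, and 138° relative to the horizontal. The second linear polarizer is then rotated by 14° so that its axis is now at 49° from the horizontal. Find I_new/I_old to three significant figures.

I_new/I_old ≈ 0.00668

Before rotation:
By Malus's law, I₁ = I₀ cos²(18° − 0°) = I₀ cos²(18°) = 0.9045 I₀.
I₂ = I₁ cos²(63° − 18°) = 0.9045 I₀ · cos²(45°) = 0.4523 I₀.
I₃ = I₂ cos²(138° − 63°) = 0.4523 I₀ · cos²(75°) = 0.0303 I₀.
After rotation:
I₁ = I₀ cos²(18° − 0°) = I₀ cos²(18°) = 0.9045 I₀.
I₂ = I₁ cos²(49° − 18°) = 0.9045 I₀ · cos²(31°) = 0.6646 I₀.
I₃ = I₂ cos²(138° − 49°) = 0.6646 I₀ · cos²(89°) = 0.0002024 I₀.
Ratio = 0.0002024 / 0.0303 = 0.006682.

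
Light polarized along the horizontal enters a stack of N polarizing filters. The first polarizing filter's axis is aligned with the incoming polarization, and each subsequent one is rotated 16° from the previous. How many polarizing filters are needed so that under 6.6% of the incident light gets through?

First polarizer is aligned with the polarization: full transmission.
Each further stage multiplies by cos²(16°) = 0.924.
After N polarizers: T = 0.924^(N−1). Require T < 0.066 ⇒ N−1 > ln(0.066)/ln(0.924) = 34.40, so N−1 ≥ 35 and N = 36.
Check: N=36 gives T = 0.06294 < 0.066; N=35 gives T = 0.06811.

N = 36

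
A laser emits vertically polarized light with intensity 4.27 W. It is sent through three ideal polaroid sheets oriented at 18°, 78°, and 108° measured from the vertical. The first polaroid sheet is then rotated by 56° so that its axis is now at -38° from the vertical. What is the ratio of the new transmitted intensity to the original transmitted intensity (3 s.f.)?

I_new/I_old ≈ 0.528

Before rotation:
By Malus's law, I₁ = I₀ cos²(18° − 0°) = I₀ cos²(18°) = 0.9045 I₀.
I₂ = I₁ cos²(78° − 18°) = 0.9045 I₀ · cos²(60°) = 0.2261 I₀.
I₃ = I₂ cos²(108° − 78°) = 0.2261 I₀ · cos²(30°) = 0.1696 I₀.
After rotation:
I₁ = I₀ cos²(-38° − 0°) = I₀ cos²(38°) = 0.621 I₀.
Angle between axes 1 and 2: 64°. I₂ = 0.621 I₀ · cos²(64°) = 0.1193 I₀.
I₃ = I₂ cos²(108° − 78°) = 0.1193 I₀ · cos²(30°) = 0.0895 I₀.
Ratio = 0.0895 / 0.1696 = 0.5277.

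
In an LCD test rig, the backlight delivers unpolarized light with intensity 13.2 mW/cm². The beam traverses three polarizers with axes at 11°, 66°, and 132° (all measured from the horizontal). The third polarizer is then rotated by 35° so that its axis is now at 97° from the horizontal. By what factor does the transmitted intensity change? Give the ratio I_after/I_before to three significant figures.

Before rotation:
Unpolarized light through the first polarizer → I₁ = ½ I₀, now polarized at 11°.
I₂ = I₁ cos²(66° − 11°) = 0.5 I₀ · cos²(55°) = 0.1645 I₀.
I₃ = I₂ cos²(132° − 66°) = 0.1645 I₀ · cos²(66°) = 0.02721 I₀.
After rotation:
Unpolarized light through the first polarizer → I₁ = ½ I₀, now polarized at 11°.
I₂ = I₁ cos²(66° − 11°) = 0.5 I₀ · cos²(55°) = 0.1645 I₀.
I₃ = I₂ cos²(97° − 66°) = 0.1645 I₀ · cos²(31°) = 0.1209 I₀.
Ratio = 0.1209 / 0.02721 = 4.441.

I_new/I_old ≈ 4.44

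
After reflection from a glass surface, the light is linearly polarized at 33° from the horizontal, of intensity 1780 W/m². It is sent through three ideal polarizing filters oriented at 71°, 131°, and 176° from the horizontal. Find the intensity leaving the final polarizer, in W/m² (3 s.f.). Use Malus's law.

By Malus's law, I₁ = 1780 W/m² · cos²(38°) = 1105 W/m².
I₂ = I₁ · cos²(60°) = 1105 · 0.25 = 276.3 W/m².
I₃ = I₂ · cos²(45°) = 276.3 · 0.5 = 138.2 W/m².

I ≈ 138 W/m²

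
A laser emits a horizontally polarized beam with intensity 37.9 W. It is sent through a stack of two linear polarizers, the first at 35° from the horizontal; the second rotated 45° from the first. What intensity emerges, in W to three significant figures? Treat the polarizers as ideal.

I ≈ 12.7 W

By Malus's law, I₁ = 37.9 W · cos²(35°) = 25.43 W.
I₂ = I₁ · cos²(45°) = 25.43 · 0.5 = 12.72 W.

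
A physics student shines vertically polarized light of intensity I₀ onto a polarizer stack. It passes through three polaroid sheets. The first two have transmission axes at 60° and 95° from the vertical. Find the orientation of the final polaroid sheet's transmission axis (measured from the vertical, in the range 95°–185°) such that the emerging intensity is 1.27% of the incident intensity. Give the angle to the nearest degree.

θ ≈ 169°

I₁ = I₀ cos²(60° − 0°) = I₀ cos²(60°) = 0.25 I₀.
I₂ = I₁ cos²(95° − 60°) = 0.25 I₀ · cos²(35°) = 0.1678 I₀.
Need I₃/I₀ = 0.0127, so cos²(θ − 95°) = 0.0127 / 0.1678 = 0.07571.
θ − 95° = arccos(√0.07571) = 74.0°, giving θ ≈ 95 + 74.0 = 169.0°.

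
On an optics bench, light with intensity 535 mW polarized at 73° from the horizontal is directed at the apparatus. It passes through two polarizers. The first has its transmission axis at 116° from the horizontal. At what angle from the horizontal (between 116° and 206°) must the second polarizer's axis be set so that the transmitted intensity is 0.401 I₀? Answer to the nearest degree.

θ ≈ 146°

I₁ = I₀ cos²(116° − 73°) = I₀ cos²(43°) = 0.5349 I₀.
Need I₂/I₀ = 0.401, so cos²(θ − 116°) = 0.401 / 0.5349 = 0.7497.
θ − 116° = arccos(√0.7497) = 30.0°, giving θ ≈ 116 + 30.0 = 146.0°.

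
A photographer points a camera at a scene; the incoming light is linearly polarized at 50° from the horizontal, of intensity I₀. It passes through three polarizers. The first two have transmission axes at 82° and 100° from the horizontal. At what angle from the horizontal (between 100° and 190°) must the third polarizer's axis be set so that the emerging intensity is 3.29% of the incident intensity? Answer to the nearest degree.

θ ≈ 177°

I₁ = I₀ cos²(82° − 50°) = I₀ cos²(32°) = 0.7192 I₀.
I₂ = I₁ cos²(100° − 82°) = 0.7192 I₀ · cos²(18°) = 0.6505 I₀.
Need I₃/I₀ = 0.0329, so cos²(θ − 100°) = 0.0329 / 0.6505 = 0.05058.
θ − 100° = arccos(√0.05058) = 77.0°, giving θ ≈ 100 + 77.0 = 177.0°.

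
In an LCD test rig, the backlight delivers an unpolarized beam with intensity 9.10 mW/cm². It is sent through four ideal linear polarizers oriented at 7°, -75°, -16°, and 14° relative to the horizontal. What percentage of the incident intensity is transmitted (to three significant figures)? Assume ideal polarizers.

≈ 0.193%

Unpolarized light through the first polarizer → I₁ = 9.10 mW/cm²/2 = 4.55 mW/cm², polarized at 7°.
I₂ = I₁ · cos²(82°) = 4.55 · 0.01937 = 0.08813 mW/cm².
I₃ = I₂ · cos²(59°) = 0.08813 · 0.2653 = 0.02338 mW/cm².
I₄ = I₃ · cos²(30°) = 0.02338 · 0.75 = 0.01753 mW/cm².
That is 0.1927% of the incident intensity.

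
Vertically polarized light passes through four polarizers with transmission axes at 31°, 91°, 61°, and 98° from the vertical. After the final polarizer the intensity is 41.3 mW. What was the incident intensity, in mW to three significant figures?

I₀ ≈ 470 mW

I₁ = I₀ cos²(31° − 0°) = I₀ cos²(31°) = 0.7347 I₀.
I₂ = I₁ cos²(91° − 31°) = 0.7347 I₀ · cos²(60°) = 0.1837 I₀.
I₃ = I₂ cos²(61° − 91°) = 0.1837 I₀ · cos²(30°) = 0.1378 I₀.
I₄ = I₃ cos²(98° − 61°) = 0.1378 I₀ · cos²(37°) = 0.08787 I₀.
So 41.3 mW = 0.08787 I₀, giving I₀ = 41.3/0.08787 = 470 mW.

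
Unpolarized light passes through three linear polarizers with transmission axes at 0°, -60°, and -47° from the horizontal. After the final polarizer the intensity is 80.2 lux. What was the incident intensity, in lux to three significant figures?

Unpolarized light through the first polarizer → I₁ = ½ I₀, now polarized at 0°.
I₂ = I₁ cos²(-60° − 0°) = 0.5 I₀ · cos²(60°) = 0.125 I₀.
I₃ = I₂ cos²(-47° + 60°) = 0.125 I₀ · cos²(13°) = 0.1187 I₀.
So 80.2 lux = 0.1187 I₀, giving I₀ = 80.2/0.1187 = 675.8 lux.

I₀ ≈ 676 lux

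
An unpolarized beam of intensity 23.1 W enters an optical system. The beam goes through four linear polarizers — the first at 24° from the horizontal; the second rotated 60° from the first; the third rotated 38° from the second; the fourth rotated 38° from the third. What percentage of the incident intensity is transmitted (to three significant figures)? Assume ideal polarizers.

≈ 4.82%

Unpolarized light through the first polarizer → I₁ = 23.1 W/2 = 11.55 W, polarized at 24°.
I₂ = I₁ · cos²(60°) = 11.55 · 0.25 = 2.888 W.
I₃ = I₂ · cos²(38°) = 2.888 · 0.621 = 1.793 W.
I₄ = I₃ · cos²(38°) = 1.793 · 0.621 = 1.113 W.
That is 4.82% of the incident intensity.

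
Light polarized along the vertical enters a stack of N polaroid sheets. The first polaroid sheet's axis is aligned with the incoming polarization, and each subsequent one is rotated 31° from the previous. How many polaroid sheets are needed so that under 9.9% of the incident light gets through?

N = 9

First polarizer is aligned with the polarization: full transmission.
Each further stage multiplies by cos²(31°) = 0.7347.
After N polarizers: T = 0.7347^(N−1). Require T < 0.099 ⇒ N−1 > ln(0.099)/ln(0.7347) = 7.50, so N−1 ≥ 8 and N = 9.
Check: N=9 gives T = 0.08493 < 0.099; N=8 gives T = 0.1156.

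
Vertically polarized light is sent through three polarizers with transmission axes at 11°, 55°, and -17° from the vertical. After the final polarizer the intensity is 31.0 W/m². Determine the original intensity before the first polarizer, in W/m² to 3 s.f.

I₀ ≈ 651 W/m²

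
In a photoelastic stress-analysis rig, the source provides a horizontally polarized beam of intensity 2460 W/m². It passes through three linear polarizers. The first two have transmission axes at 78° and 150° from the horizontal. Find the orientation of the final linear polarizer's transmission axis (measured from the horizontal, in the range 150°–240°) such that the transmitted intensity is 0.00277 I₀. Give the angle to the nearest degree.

θ ≈ 185°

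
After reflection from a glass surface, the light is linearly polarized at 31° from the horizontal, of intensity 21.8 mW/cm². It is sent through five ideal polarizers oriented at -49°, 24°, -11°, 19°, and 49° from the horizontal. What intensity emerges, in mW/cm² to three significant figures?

I ≈ 0.0212 mW/cm²

I₁ = 21.8 mW/cm² · cos²(80°) = 0.6574 mW/cm².
I₂ = I₁ · cos²(73°) = 0.6574 · 0.08548 = 0.05619 mW/cm².
I₃ = I₂ · cos²(35°) = 0.05619 · 0.671 = 0.0377 mW/cm².
I₄ = I₃ · cos²(30°) = 0.0377 · 0.75 = 0.02828 mW/cm².
I₅ = I₄ · cos²(30°) = 0.02828 · 0.75 = 0.02121 mW/cm².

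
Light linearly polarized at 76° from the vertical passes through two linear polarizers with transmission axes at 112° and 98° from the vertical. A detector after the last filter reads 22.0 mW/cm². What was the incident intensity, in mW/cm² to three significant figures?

I₁ = I₀ cos²(112° − 76°) = I₀ cos²(36°) = 0.6545 I₀.
I₂ = I₁ cos²(98° − 112°) = 0.6545 I₀ · cos²(14°) = 0.6162 I₀.
So 22.0 mW/cm² = 0.6162 I₀, giving I₀ = 22.0/0.6162 = 35.7 mW/cm².

I₀ ≈ 35.7 mW/cm²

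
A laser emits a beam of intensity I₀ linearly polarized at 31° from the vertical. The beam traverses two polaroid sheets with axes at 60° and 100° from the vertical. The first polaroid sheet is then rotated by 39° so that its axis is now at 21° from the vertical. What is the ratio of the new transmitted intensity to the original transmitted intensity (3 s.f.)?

Before rotation:
I₁ = I₀ cos²(60° − 31°) = I₀ cos²(29°) = 0.765 I₀.
I₂ = I₁ cos²(100° − 60°) = 0.765 I₀ · cos²(40°) = 0.4489 I₀.
After rotation:
I₁ = I₀ cos²(21° − 31°) = I₀ cos²(10°) = 0.9698 I₀.
I₂ = I₁ cos²(100° − 21°) = 0.9698 I₀ · cos²(79°) = 0.03531 I₀.
Ratio = 0.03531 / 0.4489 = 0.07866.

I_new/I_old ≈ 0.0787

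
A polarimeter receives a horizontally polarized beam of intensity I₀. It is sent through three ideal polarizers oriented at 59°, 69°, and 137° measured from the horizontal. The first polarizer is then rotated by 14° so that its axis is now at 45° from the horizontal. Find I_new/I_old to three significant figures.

I_new/I_old ≈ 1.62

Before rotation:
I₁ = I₀ cos²(59° − 0°) = I₀ cos²(59°) = 0.2653 I₀.
I₂ = I₁ cos²(69° − 59°) = 0.2653 I₀ · cos²(10°) = 0.2573 I₀.
I₃ = I₂ cos²(137° − 69°) = 0.2573 I₀ · cos²(68°) = 0.0361 I₀.
After rotation:
I₁ = I₀ cos²(45° − 0°) = I₀ cos²(45°) = 0.5 I₀.
I₂ = I₁ cos²(69° − 45°) = 0.5 I₀ · cos²(24°) = 0.4173 I₀.
I₃ = I₂ cos²(137° − 69°) = 0.4173 I₀ · cos²(68°) = 0.05856 I₀.
Ratio = 0.05856 / 0.0361 = 1.622.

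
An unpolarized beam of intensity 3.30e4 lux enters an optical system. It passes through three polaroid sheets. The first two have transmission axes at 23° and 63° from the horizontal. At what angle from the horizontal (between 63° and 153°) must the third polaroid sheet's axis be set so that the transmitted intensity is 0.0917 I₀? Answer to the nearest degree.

Unpolarized light through the first polarizer → I₁ = ½ I₀, now polarized at 23°.
I₂ = I₁ cos²(63° − 23°) = 0.5 I₀ · cos²(40°) = 0.2934 I₀.
Need I₃/I₀ = 0.0917, so cos²(θ − 63°) = 0.0917 / 0.2934 = 0.3125.
θ − 63° = arccos(√0.3125) = 56.0°, giving θ ≈ 63 + 56.0 = 119.0°.

θ ≈ 119°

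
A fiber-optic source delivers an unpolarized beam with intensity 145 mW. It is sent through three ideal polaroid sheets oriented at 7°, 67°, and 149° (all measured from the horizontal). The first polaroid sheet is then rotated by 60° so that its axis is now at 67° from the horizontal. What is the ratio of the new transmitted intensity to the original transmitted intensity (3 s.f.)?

I_new/I_old ≈ 4.00

Before rotation:
Unpolarized light through the first polarizer → I₁ = ½ I₀, now polarized at 7°.
I₂ = I₁ cos²(67° − 7°) = 0.5 I₀ · cos²(60°) = 0.125 I₀.
I₃ = I₂ cos²(149° − 67°) = 0.125 I₀ · cos²(82°) = 0.002421 I₀.
After rotation:
Unpolarized light through the first polarizer → I₁ = ½ I₀, now polarized at 67°.
I₂ = I₁ cos²(67° − 67°) = 0.5 I₀ · cos²(0°) = 0.5 I₀.
I₃ = I₂ cos²(149° − 67°) = 0.5 I₀ · cos²(82°) = 0.009685 I₀.
Ratio = 0.009685 / 0.002421 = 4.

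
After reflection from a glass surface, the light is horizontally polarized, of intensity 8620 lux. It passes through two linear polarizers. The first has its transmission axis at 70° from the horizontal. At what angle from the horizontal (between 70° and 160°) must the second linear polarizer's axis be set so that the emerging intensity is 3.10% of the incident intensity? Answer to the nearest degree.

θ ≈ 129°

By Malus's law, I₁ = I₀ cos²(70° − 0°) = I₀ cos²(70°) = 0.117 I₀.
Need I₂/I₀ = 0.031, so cos²(θ − 70°) = 0.031 / 0.117 = 0.265.
θ − 70° = arccos(√0.265) = 59.0°, giving θ ≈ 70 + 59.0 = 129.0°.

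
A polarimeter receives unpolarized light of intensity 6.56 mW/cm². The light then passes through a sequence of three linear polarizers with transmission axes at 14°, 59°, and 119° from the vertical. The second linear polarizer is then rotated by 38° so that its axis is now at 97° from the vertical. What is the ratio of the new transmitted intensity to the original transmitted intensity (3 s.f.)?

I_new/I_old ≈ 0.102

Before rotation:
Unpolarized light through the first polarizer → I₁ = ½ I₀, now polarized at 14°.
I₂ = I₁ cos²(59° − 14°) = 0.5 I₀ · cos²(45°) = 0.25 I₀.
I₃ = I₂ cos²(119° − 59°) = 0.25 I₀ · cos²(60°) = 0.0625 I₀.
After rotation:
Unpolarized light through the first polarizer → I₁ = ½ I₀, now polarized at 14°.
I₂ = I₁ cos²(97° − 14°) = 0.5 I₀ · cos²(83°) = 0.007426 I₀.
I₃ = I₂ cos²(119° − 97°) = 0.007426 I₀ · cos²(22°) = 0.006384 I₀.
Ratio = 0.006384 / 0.0625 = 0.1021.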